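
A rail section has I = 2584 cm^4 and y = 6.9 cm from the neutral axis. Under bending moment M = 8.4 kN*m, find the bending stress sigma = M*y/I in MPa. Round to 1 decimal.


Convert units:
M = 8.4 kN*m = 8400000 N*mm
y = 6.9 cm = 69 mm
I = 2584 cm^4 = 25840000 mm^4
sigma = 8400000 * 69 / 25840000
sigma = 22.4 MPa

22.4


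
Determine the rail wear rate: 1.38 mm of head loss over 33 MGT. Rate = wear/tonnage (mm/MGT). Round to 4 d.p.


Wear rate = total wear / cumulative tonnage
Rate = 1.38 / 33
Rate = 0.0418 mm/MGT

0.0418


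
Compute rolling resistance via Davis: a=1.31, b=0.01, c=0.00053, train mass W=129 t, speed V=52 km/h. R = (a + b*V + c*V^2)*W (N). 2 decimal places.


b*V = 0.01 * 52 = 0.52
c*V^2 = 0.00053 * 2704 = 1.43312
R_per_t = 1.31 + 0.52 + 1.43312 = 3.26312 N/t
R_total = 3.26312 * 129 = 420.94 N

420.94


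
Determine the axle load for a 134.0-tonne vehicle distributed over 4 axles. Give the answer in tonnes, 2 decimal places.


Load per axle = total weight / number of axles
Load = 134.0 / 4
Load = 33.50 tonnes

33.50


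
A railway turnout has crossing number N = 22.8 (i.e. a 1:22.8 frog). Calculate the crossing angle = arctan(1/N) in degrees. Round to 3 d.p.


1/N = 1/22.8 = 0.04386
angle = arctan(0.04386) = 0.043832 rad
angle = 0.043832 * 180/pi = 2.511 degrees

2.511


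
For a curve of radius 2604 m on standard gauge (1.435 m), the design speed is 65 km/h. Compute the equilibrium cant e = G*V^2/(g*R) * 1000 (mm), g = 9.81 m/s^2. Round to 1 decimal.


Convert speed: V = 65 / 3.6 = 18.0556 m/s
Apply formula: e = 1.435 * 18.0556^2 / (9.81 * 2604)
e = 1.435 * 326.0031 / 25545.24
e = 0.018313 m = 18.3 mm

18.3


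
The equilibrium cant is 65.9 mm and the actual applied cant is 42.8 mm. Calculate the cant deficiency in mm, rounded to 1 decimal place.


Cant deficiency = equilibrium cant - actual cant
CD = 65.9 - 42.8
CD = 23.1 mm

23.1


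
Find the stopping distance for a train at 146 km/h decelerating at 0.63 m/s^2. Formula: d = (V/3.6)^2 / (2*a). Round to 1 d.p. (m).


Convert speed: V = 146 / 3.6 = 40.5556 m/s
V^2 = 1644.7531
d = 1644.7531 / (2 * 0.63)
d = 1644.7531 / 1.26
d = 1305.4 m

1305.4


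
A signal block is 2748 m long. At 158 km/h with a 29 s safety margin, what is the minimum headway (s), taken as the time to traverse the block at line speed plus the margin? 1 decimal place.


V = 158 / 3.6 = 43.8889 m/s
Block traversal time = 2748 / 43.8889 = 62.6127 s
Headway = 62.6127 + 29
Headway = 91.6 s

91.6


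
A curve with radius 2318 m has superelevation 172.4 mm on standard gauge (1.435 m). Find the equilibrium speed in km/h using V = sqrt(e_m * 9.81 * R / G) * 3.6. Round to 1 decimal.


Convert cant: e = 172.4 mm = 0.1724 m
V_ms = sqrt(0.1724 * 9.81 * 2318 / 1.435)
V_ms = sqrt(2731.918879) = 52.2678 m/s
V = 52.2678 * 3.6 = 188.2 km/h

188.2


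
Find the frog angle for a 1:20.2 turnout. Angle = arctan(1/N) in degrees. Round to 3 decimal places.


1/N = 1/20.2 = 0.049505
angle = arctan(0.049505) = 0.049465 rad
angle = 0.049465 * 180/pi = 2.834 degrees

2.834


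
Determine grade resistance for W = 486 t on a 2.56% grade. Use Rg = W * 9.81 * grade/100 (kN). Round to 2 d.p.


Rg = W * 9.81 * grade / 100
Rg = 486 * 9.81 * 2.56 / 100
Rg = 4767.66 * 0.0256
Rg = 122.05 kN

122.05


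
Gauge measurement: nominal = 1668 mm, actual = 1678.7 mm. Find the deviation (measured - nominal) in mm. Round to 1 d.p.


Deviation = measured - nominal
Deviation = 1678.7 - 1668
Deviation = 10.7 mm

10.7


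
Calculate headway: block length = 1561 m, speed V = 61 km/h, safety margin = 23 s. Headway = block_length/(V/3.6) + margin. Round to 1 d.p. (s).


V = 61 / 3.6 = 16.9444 m/s
Block traversal time = 1561 / 16.9444 = 92.1246 s
Headway = 92.1246 + 23
Headway = 115.1 s

115.1


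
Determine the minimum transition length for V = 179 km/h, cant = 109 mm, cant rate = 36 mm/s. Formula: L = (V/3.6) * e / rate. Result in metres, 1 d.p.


Convert speed: V = 179 / 3.6 = 49.7222 m/s
L = 49.7222 * 109 / 36
L = 5419.7222 / 36
L = 150.5 m

150.5


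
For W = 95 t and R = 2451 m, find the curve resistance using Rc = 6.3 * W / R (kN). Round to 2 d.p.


Rc = 6.3 * W / R
Rc = 6.3 * 95 / 2451
Rc = 598.5 / 2451
Rc = 0.24 kN

0.24


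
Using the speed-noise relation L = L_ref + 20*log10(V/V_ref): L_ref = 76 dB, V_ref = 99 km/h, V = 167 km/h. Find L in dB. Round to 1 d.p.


V/V_ref = 167 / 99 = 1.686869
log10(1.686869) = 0.227081
20 * 0.227081 = 4.5416
L = 76 + 4.5416 = 80.5 dB

80.5


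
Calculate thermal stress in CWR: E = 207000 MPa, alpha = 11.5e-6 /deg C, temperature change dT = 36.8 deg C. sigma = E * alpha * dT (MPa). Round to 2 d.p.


sigma = E * alpha * dT
sigma = 207000 * 11.5e-6 * 36.8
sigma = 2.3805 * 36.8
sigma = 87.60 MPa

87.60


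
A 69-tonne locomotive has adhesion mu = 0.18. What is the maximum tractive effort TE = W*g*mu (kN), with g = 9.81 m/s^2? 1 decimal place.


TE_max = W * g * mu
TE_max = 69 * 9.81 * 0.18
TE_max = 676.89 * 0.18
TE_max = 121.8 kN

121.8


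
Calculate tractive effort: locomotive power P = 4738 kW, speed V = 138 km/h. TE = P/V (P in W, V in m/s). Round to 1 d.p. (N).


Convert: P = 4738 kW = 4738000 W
V = 138 / 3.6 = 38.3333 m/s
TE = 4738000 / 38.3333
TE = 123600.0 N

123600.0


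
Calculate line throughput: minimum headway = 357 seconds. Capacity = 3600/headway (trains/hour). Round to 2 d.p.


Capacity = 3600 / headway
Capacity = 3600 / 357
Capacity = 10.08 trains/hour

10.08


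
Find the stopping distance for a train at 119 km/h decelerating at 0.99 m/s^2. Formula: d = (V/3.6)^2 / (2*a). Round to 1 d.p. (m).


Convert speed: V = 119 / 3.6 = 33.0556 m/s
V^2 = 1092.6698
d = 1092.6698 / (2 * 0.99)
d = 1092.6698 / 1.98
d = 551.9 m

551.9


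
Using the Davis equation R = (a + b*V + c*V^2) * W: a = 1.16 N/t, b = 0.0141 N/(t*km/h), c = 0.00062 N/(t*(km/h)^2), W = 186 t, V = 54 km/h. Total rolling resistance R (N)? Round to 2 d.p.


b*V = 0.0141 * 54 = 0.7614
c*V^2 = 0.00062 * 2916 = 1.80792
R_per_t = 1.16 + 0.7614 + 1.80792 = 3.72932 N/t
R_total = 3.72932 * 186 = 693.65 N

693.65


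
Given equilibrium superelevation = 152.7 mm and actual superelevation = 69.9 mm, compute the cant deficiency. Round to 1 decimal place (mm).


Cant deficiency = equilibrium cant - actual cant
CD = 152.7 - 69.9
CD = 82.8 mm

82.8


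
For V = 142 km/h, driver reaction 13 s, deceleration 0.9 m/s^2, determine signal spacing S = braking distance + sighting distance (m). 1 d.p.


V = 142 / 3.6 = 39.4444 m/s
Braking distance = 39.4444^2 / (2*0.9) = 864.369 m
Sighting distance = 39.4444 * 13 = 512.7778 m
S = 864.369 + 512.7778 = 1377.1 m

1377.1


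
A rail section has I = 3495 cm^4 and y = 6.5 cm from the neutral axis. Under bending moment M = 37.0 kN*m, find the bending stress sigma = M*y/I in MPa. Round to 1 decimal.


Convert units:
M = 37.0 kN*m = 37000000 N*mm
y = 6.5 cm = 65 mm
I = 3495 cm^4 = 34950000 mm^4
sigma = 37000000 * 65 / 34950000
sigma = 68.8 MPa

68.8


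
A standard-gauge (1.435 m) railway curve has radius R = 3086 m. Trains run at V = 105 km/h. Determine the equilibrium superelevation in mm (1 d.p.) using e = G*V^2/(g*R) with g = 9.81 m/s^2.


Convert speed: V = 105 / 3.6 = 29.1667 m/s
Apply formula: e = 1.435 * 29.1667^2 / (9.81 * 3086)
e = 1.435 * 850.6944 / 30273.66
e = 0.040324 m = 40.3 mm

40.3


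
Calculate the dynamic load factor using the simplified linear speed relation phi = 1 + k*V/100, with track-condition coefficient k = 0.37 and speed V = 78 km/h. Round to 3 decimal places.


phi = 1 + k * V / 100
phi = 1 + 0.37 * 78 / 100
phi = 1 + 0.2886
phi = 1.289

1.289


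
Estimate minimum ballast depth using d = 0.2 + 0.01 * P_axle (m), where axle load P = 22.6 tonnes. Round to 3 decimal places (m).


d = 0.2 + 0.01 * 22.6
d = 0.2 + 0.226
d = 0.426 m

0.426


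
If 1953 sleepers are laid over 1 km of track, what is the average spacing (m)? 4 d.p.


Spacing = 1000 m / number of sleepers
Spacing = 1000 / 1953
Spacing = 0.5120 m

0.5120


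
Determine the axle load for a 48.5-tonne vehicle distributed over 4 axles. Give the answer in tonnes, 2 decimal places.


Load per axle = total weight / number of axles
Load = 48.5 / 4
Load = 12.13 tonnes

12.13


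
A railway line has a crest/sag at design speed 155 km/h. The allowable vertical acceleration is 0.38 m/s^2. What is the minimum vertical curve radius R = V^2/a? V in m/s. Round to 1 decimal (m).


Convert speed: V = 155 / 3.6 = 43.0556 m/s
V^2 = 1853.7809 m^2/s^2
R_v = 1853.7809 / 0.38
R_v = 4878.4 m

4878.4


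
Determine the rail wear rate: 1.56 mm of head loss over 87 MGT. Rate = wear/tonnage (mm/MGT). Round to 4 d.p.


Wear rate = total wear / cumulative tonnage
Rate = 1.56 / 87
Rate = 0.0179 mm/MGT

0.0179


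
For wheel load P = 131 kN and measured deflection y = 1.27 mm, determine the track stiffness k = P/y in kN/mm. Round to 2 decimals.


Track stiffness k = P / y
k = 131 / 1.27
k = 103.15 kN/mm

103.15


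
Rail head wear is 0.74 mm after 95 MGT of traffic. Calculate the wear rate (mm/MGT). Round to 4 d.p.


Wear rate = total wear / cumulative tonnage
Rate = 0.74 / 95
Rate = 0.0078 mm/MGT

0.0078


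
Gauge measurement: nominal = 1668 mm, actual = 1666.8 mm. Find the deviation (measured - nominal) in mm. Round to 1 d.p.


Deviation = measured - nominal
Deviation = 1666.8 - 1668
Deviation = -1.2 mm

-1.2


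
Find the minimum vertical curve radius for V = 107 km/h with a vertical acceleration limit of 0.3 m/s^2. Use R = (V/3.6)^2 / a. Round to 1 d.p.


Convert speed: V = 107 / 3.6 = 29.7222 m/s
V^2 = 883.4105 m^2/s^2
R_v = 883.4105 / 0.3
R_v = 2944.7 m

2944.7


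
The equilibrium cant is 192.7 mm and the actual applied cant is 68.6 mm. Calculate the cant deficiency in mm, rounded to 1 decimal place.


Cant deficiency = equilibrium cant - actual cant
CD = 192.7 - 68.6
CD = 124.1 mm

124.1


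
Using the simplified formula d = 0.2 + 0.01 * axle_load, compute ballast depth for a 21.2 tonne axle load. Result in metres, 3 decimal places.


d = 0.2 + 0.01 * 21.2
d = 0.2 + 0.212
d = 0.412 m

0.412


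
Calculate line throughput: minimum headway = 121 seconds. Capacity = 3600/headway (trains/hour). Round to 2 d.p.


Capacity = 3600 / headway
Capacity = 3600 / 121
Capacity = 29.75 trains/hour

29.75


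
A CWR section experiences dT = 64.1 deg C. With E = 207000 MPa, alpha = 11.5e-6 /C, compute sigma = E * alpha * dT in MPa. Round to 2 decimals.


sigma = E * alpha * dT
sigma = 207000 * 11.5e-6 * 64.1
sigma = 2.3805 * 64.1
sigma = 152.59 MPa

152.59


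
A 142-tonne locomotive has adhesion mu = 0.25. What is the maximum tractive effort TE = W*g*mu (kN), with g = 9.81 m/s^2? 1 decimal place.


TE_max = W * g * mu
TE_max = 142 * 9.81 * 0.25
TE_max = 1393.02 * 0.25
TE_max = 348.3 kN

348.3


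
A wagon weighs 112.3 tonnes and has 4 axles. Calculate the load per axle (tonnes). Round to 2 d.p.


Load per axle = total weight / number of axles
Load = 112.3 / 4
Load = 28.08 tonnes

28.08


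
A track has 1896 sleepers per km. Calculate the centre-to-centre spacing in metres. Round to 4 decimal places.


Spacing = 1000 m / number of sleepers
Spacing = 1000 / 1896
Spacing = 0.5274 m

0.5274


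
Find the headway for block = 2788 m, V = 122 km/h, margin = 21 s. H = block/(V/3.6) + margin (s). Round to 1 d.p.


V = 122 / 3.6 = 33.8889 m/s
Block traversal time = 2788 / 33.8889 = 82.2689 s
Headway = 82.2689 + 21
Headway = 103.3 s

103.3


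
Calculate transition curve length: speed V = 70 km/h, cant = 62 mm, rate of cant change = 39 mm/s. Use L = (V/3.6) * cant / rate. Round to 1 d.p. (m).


Convert speed: V = 70 / 3.6 = 19.4444 m/s
L = 19.4444 * 62 / 39
L = 1205.5556 / 39
L = 30.9 m

30.9


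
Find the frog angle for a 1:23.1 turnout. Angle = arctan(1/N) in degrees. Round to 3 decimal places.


1/N = 1/23.1 = 0.04329
angle = arctan(0.04329) = 0.043263 rad
angle = 0.043263 * 180/pi = 2.479 degrees

2.479


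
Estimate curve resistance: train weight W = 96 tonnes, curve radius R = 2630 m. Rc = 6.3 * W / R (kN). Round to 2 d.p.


Rc = 6.3 * W / R
Rc = 6.3 * 96 / 2630
Rc = 604.8 / 2630
Rc = 0.23 kN

0.23


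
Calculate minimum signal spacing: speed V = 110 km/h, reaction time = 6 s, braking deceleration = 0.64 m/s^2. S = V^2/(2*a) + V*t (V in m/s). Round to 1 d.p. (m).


V = 110 / 3.6 = 30.5556 m/s
Braking distance = 30.5556^2 / (2*0.64) = 729.4078 m
Sighting distance = 30.5556 * 6 = 183.3333 m
S = 729.4078 + 183.3333 = 912.7 m

912.7


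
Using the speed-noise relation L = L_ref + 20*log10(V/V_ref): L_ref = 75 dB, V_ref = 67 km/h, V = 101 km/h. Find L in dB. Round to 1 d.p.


V/V_ref = 101 / 67 = 1.507463
log10(1.507463) = 0.178247
20 * 0.178247 = 3.5649
L = 75 + 3.5649 = 78.6 dB

78.6


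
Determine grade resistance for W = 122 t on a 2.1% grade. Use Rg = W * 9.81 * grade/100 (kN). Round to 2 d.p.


Rg = W * 9.81 * grade / 100
Rg = 122 * 9.81 * 2.1 / 100
Rg = 1196.82 * 0.021
Rg = 25.13 kN

25.13


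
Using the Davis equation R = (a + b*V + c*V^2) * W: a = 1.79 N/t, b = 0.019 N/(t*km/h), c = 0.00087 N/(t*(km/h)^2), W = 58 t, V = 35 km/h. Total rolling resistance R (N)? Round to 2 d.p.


b*V = 0.019 * 35 = 0.665
c*V^2 = 0.00087 * 1225 = 1.06575
R_per_t = 1.79 + 0.665 + 1.06575 = 3.52075 N/t
R_total = 3.52075 * 58 = 204.20 N

204.20


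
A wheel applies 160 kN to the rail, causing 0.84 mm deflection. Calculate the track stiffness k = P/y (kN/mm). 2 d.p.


Track stiffness k = P / y
k = 160 / 0.84
k = 190.48 kN/mm

190.48


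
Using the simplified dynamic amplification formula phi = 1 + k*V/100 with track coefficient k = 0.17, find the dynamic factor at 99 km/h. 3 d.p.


phi = 1 + k * V / 100
phi = 1 + 0.17 * 99 / 100
phi = 1 + 0.1683
phi = 1.168

1.168


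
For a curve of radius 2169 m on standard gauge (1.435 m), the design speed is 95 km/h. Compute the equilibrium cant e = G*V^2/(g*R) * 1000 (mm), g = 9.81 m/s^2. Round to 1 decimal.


Convert speed: V = 95 / 3.6 = 26.3889 m/s
Apply formula: e = 1.435 * 26.3889^2 / (9.81 * 2169)
e = 1.435 * 696.3735 / 21277.89
e = 0.046964 m = 47.0 mm

47.0


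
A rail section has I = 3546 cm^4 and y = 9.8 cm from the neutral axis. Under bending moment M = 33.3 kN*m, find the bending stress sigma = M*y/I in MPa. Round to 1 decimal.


Convert units:
M = 33.3 kN*m = 33300000 N*mm
y = 9.8 cm = 98 mm
I = 3546 cm^4 = 35460000 mm^4
sigma = 33300000 * 98 / 35460000
sigma = 92.0 MPa

92.0


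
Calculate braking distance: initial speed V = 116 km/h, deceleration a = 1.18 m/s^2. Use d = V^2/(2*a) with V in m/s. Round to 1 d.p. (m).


Convert speed: V = 116 / 3.6 = 32.2222 m/s
V^2 = 1038.2716
d = 1038.2716 / (2 * 1.18)
d = 1038.2716 / 2.36
d = 439.9 m

439.9


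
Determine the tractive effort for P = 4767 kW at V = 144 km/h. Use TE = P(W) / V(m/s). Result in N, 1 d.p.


Convert: P = 4767 kW = 4767000 W
V = 144 / 3.6 = 40.0 m/s
TE = 4767000 / 40.0
TE = 119175.0 N

119175.0


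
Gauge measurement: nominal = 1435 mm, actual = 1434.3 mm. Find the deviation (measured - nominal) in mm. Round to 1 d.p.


Deviation = measured - nominal
Deviation = 1434.3 - 1435
Deviation = -0.7 mm

-0.7


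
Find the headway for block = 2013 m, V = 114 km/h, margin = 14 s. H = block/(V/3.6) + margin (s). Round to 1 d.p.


V = 114 / 3.6 = 31.6667 m/s
Block traversal time = 2013 / 31.6667 = 63.5684 s
Headway = 63.5684 + 14
Headway = 77.6 s

77.6


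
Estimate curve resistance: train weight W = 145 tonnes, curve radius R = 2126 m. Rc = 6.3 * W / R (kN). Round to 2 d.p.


Rc = 6.3 * W / R
Rc = 6.3 * 145 / 2126
Rc = 913.5 / 2126
Rc = 0.43 kN

0.43


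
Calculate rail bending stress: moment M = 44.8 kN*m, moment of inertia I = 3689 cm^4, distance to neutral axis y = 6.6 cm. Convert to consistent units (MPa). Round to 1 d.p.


Convert units:
M = 44.8 kN*m = 44800000 N*mm
y = 6.6 cm = 66 mm
I = 3689 cm^4 = 36890000 mm^4
sigma = 44800000 * 66 / 36890000
sigma = 80.2 MPa

80.2


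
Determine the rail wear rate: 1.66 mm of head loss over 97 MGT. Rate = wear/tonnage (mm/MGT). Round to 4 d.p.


Wear rate = total wear / cumulative tonnage
Rate = 1.66 / 97
Rate = 0.0171 mm/MGT

0.0171


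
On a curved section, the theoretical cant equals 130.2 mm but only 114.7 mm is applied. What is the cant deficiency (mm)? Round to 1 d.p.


Cant deficiency = equilibrium cant - actual cant
CD = 130.2 - 114.7
CD = 15.5 mm

15.5


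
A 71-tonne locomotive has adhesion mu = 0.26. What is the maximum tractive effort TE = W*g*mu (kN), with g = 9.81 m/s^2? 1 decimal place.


TE_max = W * g * mu
TE_max = 71 * 9.81 * 0.26
TE_max = 696.51 * 0.26
TE_max = 181.1 kN

181.1


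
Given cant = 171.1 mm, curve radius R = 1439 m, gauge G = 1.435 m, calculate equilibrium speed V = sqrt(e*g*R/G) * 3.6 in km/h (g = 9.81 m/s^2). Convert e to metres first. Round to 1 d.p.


Convert cant: e = 171.1 mm = 0.1711 m
V_ms = sqrt(0.1711 * 9.81 * 1439 / 1.435)
V_ms = sqrt(1683.169721) = 41.0265 m/s
V = 41.0265 * 3.6 = 147.7 km/h

147.7


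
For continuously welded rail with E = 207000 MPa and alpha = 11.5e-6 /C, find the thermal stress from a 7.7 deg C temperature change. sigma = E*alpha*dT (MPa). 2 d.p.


sigma = E * alpha * dT
sigma = 207000 * 11.5e-6 * 7.7
sigma = 2.3805 * 7.7
sigma = 18.33 MPa

18.33


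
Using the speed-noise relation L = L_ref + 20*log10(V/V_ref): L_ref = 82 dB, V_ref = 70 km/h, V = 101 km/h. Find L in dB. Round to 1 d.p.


V/V_ref = 101 / 70 = 1.442857
log10(1.442857) = 0.159223
20 * 0.159223 = 3.1845
L = 82 + 3.1845 = 85.2 dB

85.2


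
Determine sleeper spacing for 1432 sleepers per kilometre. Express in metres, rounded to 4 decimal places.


Spacing = 1000 m / number of sleepers
Spacing = 1000 / 1432
Spacing = 0.6983 m

0.6983


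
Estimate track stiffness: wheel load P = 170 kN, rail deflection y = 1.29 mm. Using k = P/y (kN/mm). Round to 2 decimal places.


Track stiffness k = P / y
k = 170 / 1.29
k = 131.78 kN/mm

131.78


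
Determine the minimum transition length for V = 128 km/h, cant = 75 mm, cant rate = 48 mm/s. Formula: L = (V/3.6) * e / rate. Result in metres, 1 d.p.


Convert speed: V = 128 / 3.6 = 35.5556 m/s
L = 35.5556 * 75 / 48
L = 2666.6667 / 48
L = 55.6 m

55.6


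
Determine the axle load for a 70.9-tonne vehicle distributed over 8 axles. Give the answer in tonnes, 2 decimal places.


Load per axle = total weight / number of axles
Load = 70.9 / 8
Load = 8.86 tonnes

8.86


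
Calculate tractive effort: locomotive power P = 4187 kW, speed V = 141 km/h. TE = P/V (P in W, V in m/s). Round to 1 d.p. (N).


Convert: P = 4187 kW = 4187000 W
V = 141 / 3.6 = 39.1667 m/s
TE = 4187000 / 39.1667
TE = 106902.1 N

106902.1


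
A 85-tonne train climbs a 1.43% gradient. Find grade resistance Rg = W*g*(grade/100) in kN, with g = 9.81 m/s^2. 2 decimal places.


Rg = W * 9.81 * grade / 100
Rg = 85 * 9.81 * 1.43 / 100
Rg = 833.85 * 0.0143
Rg = 11.92 kN

11.92


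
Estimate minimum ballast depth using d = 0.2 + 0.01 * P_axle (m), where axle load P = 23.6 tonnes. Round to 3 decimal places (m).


d = 0.2 + 0.01 * 23.6
d = 0.2 + 0.236
d = 0.436 m

0.436


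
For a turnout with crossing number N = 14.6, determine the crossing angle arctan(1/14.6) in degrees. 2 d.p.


1/N = 1/14.6 = 0.068493
angle = arctan(0.068493) = 0.068386 rad
angle = 0.068386 * 180/pi = 3.92 degrees

3.92


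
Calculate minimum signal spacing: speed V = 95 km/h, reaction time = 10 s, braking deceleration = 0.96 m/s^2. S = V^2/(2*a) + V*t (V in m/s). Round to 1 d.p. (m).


V = 95 / 3.6 = 26.3889 m/s
Braking distance = 26.3889^2 / (2*0.96) = 362.6945 m
Sighting distance = 26.3889 * 10 = 263.8889 m
S = 362.6945 + 263.8889 = 626.6 m

626.6


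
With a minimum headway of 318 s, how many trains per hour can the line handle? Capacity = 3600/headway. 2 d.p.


Capacity = 3600 / headway
Capacity = 3600 / 318
Capacity = 11.32 trains/hour

11.32


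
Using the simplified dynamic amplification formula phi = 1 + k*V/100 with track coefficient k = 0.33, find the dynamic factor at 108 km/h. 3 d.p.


phi = 1 + k * V / 100
phi = 1 + 0.33 * 108 / 100
phi = 1 + 0.3564
phi = 1.356

1.356


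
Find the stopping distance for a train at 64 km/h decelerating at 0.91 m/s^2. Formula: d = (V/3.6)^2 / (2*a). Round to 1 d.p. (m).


Convert speed: V = 64 / 3.6 = 17.7778 m/s
V^2 = 316.0494
d = 316.0494 / (2 * 0.91)
d = 316.0494 / 1.82
d = 173.7 m

173.7


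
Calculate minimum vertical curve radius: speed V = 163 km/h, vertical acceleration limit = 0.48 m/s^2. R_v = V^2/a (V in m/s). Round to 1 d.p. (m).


Convert speed: V = 163 / 3.6 = 45.2778 m/s
V^2 = 2050.0772 m^2/s^2
R_v = 2050.0772 / 0.48
R_v = 4271.0 m

4271.0


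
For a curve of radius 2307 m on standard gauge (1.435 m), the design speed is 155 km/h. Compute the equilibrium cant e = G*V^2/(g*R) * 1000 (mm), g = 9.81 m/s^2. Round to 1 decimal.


Convert speed: V = 155 / 3.6 = 43.0556 m/s
Apply formula: e = 1.435 * 43.0556^2 / (9.81 * 2307)
e = 1.435 * 1853.7809 / 22631.67
e = 0.117542 m = 117.5 mm

117.5


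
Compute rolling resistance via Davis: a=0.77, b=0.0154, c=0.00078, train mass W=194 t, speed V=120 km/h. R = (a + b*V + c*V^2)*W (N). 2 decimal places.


b*V = 0.0154 * 120 = 1.848
c*V^2 = 0.00078 * 14400 = 11.232
R_per_t = 0.77 + 1.848 + 11.232 = 13.85 N/t
R_total = 13.85 * 194 = 2686.90 N

2686.90


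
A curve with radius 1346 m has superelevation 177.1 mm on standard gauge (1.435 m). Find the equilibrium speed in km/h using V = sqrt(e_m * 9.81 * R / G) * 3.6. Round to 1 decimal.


Convert cant: e = 177.1 mm = 0.1771 m
V_ms = sqrt(0.1771 * 9.81 * 1346 / 1.435)
V_ms = sqrt(1629.598917) = 40.3683 m/s
V = 40.3683 * 3.6 = 145.3 km/h

145.3


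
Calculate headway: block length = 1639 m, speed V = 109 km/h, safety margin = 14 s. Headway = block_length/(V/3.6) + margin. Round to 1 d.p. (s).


V = 109 / 3.6 = 30.2778 m/s
Block traversal time = 1639 / 30.2778 = 54.1321 s
Headway = 54.1321 + 14
Headway = 68.1 s

68.1


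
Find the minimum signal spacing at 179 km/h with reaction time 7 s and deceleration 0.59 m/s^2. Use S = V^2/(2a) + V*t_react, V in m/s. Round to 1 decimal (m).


V = 179 / 3.6 = 49.7222 m/s
Braking distance = 49.7222^2 / (2*0.59) = 2095.169 m
Sighting distance = 49.7222 * 7 = 348.0556 m
S = 2095.169 + 348.0556 = 2443.2 m

2443.2


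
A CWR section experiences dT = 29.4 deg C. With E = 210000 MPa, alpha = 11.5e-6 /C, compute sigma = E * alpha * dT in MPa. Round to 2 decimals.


sigma = E * alpha * dT
sigma = 210000 * 11.5e-6 * 29.4
sigma = 2.415 * 29.4
sigma = 71.00 MPa

71.00


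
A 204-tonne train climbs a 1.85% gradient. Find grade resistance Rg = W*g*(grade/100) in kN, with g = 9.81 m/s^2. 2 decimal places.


Rg = W * 9.81 * grade / 100
Rg = 204 * 9.81 * 1.85 / 100
Rg = 2001.24 * 0.0185
Rg = 37.02 kN

37.02


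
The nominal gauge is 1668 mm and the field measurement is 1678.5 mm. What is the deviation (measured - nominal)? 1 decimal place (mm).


Deviation = measured - nominal
Deviation = 1678.5 - 1668
Deviation = 10.5 mm

10.5


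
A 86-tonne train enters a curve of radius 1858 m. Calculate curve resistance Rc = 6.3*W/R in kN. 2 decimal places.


Rc = 6.3 * W / R
Rc = 6.3 * 86 / 1858
Rc = 541.8 / 1858
Rc = 0.29 kN

0.29


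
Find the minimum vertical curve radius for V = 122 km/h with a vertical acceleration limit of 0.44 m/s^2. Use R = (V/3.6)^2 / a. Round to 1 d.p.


Convert speed: V = 122 / 3.6 = 33.8889 m/s
V^2 = 1148.4568 m^2/s^2
R_v = 1148.4568 / 0.44
R_v = 2610.1 m

2610.1


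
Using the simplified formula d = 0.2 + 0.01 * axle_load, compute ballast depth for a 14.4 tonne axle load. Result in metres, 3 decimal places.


d = 0.2 + 0.01 * 14.4
d = 0.2 + 0.144
d = 0.344 m

0.344


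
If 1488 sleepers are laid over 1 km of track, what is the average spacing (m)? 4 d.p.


Spacing = 1000 m / number of sleepers
Spacing = 1000 / 1488
Spacing = 0.6720 m

0.6720


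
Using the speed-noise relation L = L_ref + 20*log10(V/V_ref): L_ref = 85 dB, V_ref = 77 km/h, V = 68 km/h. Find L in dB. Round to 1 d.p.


V/V_ref = 68 / 77 = 0.883117
log10(0.883117) = -0.053982
20 * -0.053982 = -1.0796
L = 85 + -1.0796 = 83.9 dB

83.9


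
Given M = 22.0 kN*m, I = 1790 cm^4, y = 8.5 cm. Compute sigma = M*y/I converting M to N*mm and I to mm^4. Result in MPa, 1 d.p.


Convert units:
M = 22.0 kN*m = 22000000 N*mm
y = 8.5 cm = 85 mm
I = 1790 cm^4 = 17900000 mm^4
sigma = 22000000 * 85 / 17900000
sigma = 104.5 MPa

104.5


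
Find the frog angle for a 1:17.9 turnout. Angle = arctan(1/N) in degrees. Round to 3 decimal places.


1/N = 1/17.9 = 0.055866
angle = arctan(0.055866) = 0.055808 rad
angle = 0.055808 * 180/pi = 3.198 degrees

3.198


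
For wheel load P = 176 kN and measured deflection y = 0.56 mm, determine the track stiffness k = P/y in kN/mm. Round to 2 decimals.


Track stiffness k = P / y
k = 176 / 0.56
k = 314.29 kN/mm

314.29


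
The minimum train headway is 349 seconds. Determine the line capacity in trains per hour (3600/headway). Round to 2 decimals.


Capacity = 3600 / headway
Capacity = 3600 / 349
Capacity = 10.32 trains/hour

10.32


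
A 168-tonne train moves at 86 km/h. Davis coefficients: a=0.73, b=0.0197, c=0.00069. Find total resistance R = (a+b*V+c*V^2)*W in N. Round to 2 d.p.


b*V = 0.0197 * 86 = 1.6942
c*V^2 = 0.00069 * 7396 = 5.10324
R_per_t = 0.73 + 1.6942 + 5.10324 = 7.52744 N/t
R_total = 7.52744 * 168 = 1264.61 N

1264.61


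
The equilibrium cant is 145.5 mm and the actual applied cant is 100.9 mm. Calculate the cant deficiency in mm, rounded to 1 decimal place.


Cant deficiency = equilibrium cant - actual cant
CD = 145.5 - 100.9
CD = 44.6 mm

44.6


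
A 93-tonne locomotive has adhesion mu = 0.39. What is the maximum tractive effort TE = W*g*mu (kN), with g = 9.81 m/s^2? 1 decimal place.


TE_max = W * g * mu
TE_max = 93 * 9.81 * 0.39
TE_max = 912.33 * 0.39
TE_max = 355.8 kN

355.8


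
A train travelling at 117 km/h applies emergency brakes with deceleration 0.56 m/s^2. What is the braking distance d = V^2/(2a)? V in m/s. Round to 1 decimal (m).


Convert speed: V = 117 / 3.6 = 32.5 m/s
V^2 = 1056.25
d = 1056.25 / (2 * 0.56)
d = 1056.25 / 1.12
d = 943.1 m

943.1


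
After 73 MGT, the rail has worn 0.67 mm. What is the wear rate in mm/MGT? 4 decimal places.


Wear rate = total wear / cumulative tonnage
Rate = 0.67 / 73
Rate = 0.0092 mm/MGT

0.0092


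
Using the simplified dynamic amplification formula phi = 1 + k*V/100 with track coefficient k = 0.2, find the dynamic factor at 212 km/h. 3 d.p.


phi = 1 + k * V / 100
phi = 1 + 0.2 * 212 / 100
phi = 1 + 0.424
phi = 1.424

1.424


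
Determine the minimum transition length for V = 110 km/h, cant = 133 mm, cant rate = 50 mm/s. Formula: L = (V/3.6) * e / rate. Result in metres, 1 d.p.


Convert speed: V = 110 / 3.6 = 30.5556 m/s
L = 30.5556 * 133 / 50
L = 4063.8889 / 50
L = 81.3 m

81.3


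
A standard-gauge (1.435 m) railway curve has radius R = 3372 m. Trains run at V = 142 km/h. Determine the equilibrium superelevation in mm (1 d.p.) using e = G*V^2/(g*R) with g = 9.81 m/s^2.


Convert speed: V = 142 / 3.6 = 39.4444 m/s
Apply formula: e = 1.435 * 39.4444^2 / (9.81 * 3372)
e = 1.435 * 1555.8642 / 33079.32
e = 0.067494 m = 67.5 mm

67.5


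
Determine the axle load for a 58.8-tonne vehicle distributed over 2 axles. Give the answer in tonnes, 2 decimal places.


Load per axle = total weight / number of axles
Load = 58.8 / 2
Load = 29.40 tonnes

29.40


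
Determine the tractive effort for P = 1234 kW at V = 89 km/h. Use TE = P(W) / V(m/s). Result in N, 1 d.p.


Convert: P = 1234 kW = 1234000 W
V = 89 / 3.6 = 24.7222 m/s
TE = 1234000 / 24.7222
TE = 49914.6 N

49914.6


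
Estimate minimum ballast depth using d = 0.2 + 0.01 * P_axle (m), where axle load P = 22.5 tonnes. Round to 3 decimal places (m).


d = 0.2 + 0.01 * 22.5
d = 0.2 + 0.225
d = 0.425 m

0.425


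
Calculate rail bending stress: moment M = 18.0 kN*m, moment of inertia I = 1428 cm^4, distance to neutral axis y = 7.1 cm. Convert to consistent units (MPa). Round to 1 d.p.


Convert units:
M = 18.0 kN*m = 18000000 N*mm
y = 7.1 cm = 71 mm
I = 1428 cm^4 = 14280000 mm^4
sigma = 18000000 * 71 / 14280000
sigma = 89.5 MPa

89.5


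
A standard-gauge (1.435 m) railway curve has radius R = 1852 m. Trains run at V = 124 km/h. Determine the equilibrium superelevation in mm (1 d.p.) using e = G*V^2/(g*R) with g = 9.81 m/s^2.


Convert speed: V = 124 / 3.6 = 34.4444 m/s
Apply formula: e = 1.435 * 34.4444^2 / (9.81 * 1852)
e = 1.435 * 1186.4198 / 18168.12
e = 0.093709 m = 93.7 mm

93.7


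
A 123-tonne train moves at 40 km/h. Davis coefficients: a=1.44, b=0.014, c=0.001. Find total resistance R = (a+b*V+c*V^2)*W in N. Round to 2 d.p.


b*V = 0.014 * 40 = 0.56
c*V^2 = 0.001 * 1600 = 1.6
R_per_t = 1.44 + 0.56 + 1.6 = 3.6 N/t
R_total = 3.6 * 123 = 442.80 N

442.80


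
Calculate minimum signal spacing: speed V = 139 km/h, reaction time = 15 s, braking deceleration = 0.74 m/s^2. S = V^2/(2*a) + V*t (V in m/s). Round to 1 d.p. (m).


V = 139 / 3.6 = 38.6111 m/s
Braking distance = 38.6111^2 / (2*0.74) = 1007.3094 m
Sighting distance = 38.6111 * 15 = 579.1667 m
S = 1007.3094 + 579.1667 = 1586.5 m

1586.5


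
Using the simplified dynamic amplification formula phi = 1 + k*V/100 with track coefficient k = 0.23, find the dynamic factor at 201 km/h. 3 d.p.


phi = 1 + k * V / 100
phi = 1 + 0.23 * 201 / 100
phi = 1 + 0.4623
phi = 1.462

1.462


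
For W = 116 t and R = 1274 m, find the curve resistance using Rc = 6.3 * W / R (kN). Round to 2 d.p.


Rc = 6.3 * W / R
Rc = 6.3 * 116 / 1274
Rc = 730.8 / 1274
Rc = 0.57 kN

0.57


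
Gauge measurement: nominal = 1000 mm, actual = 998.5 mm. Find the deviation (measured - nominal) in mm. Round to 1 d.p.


Deviation = measured - nominal
Deviation = 998.5 - 1000
Deviation = -1.5 mm

-1.5


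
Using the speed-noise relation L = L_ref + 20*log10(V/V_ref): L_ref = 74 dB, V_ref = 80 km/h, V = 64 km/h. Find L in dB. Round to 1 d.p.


V/V_ref = 64 / 80 = 0.8
log10(0.8) = -0.09691
20 * -0.09691 = -1.9382
L = 74 + -1.9382 = 72.1 dB

72.1


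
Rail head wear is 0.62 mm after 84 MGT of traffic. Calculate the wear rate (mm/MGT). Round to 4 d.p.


Wear rate = total wear / cumulative tonnage
Rate = 0.62 / 84
Rate = 0.0074 mm/MGT

0.0074


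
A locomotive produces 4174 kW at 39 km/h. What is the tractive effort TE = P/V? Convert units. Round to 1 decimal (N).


Convert: P = 4174 kW = 4174000 W
V = 39 / 3.6 = 10.8333 m/s
TE = 4174000 / 10.8333
TE = 385292.3 N

385292.3


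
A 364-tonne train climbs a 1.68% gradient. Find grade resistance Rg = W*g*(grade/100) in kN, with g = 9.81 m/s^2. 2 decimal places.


Rg = W * 9.81 * grade / 100
Rg = 364 * 9.81 * 1.68 / 100
Rg = 3570.84 * 0.0168
Rg = 59.99 kN

59.99


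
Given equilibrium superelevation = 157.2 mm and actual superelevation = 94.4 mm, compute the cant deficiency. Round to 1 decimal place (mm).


Cant deficiency = equilibrium cant - actual cant
CD = 157.2 - 94.4
CD = 62.8 mm

62.8


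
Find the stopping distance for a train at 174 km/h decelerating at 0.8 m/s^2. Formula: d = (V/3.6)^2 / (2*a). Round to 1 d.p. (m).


Convert speed: V = 174 / 3.6 = 48.3333 m/s
V^2 = 2336.1111
d = 2336.1111 / (2 * 0.8)
d = 2336.1111 / 1.6
d = 1460.1 m

1460.1


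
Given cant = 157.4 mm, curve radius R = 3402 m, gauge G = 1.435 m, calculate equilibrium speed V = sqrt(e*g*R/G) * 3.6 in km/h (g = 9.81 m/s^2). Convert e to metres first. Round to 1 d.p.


Convert cant: e = 157.4 mm = 0.1574 m
V_ms = sqrt(0.1574 * 9.81 * 3402 / 1.435)
V_ms = sqrt(3660.632605) = 60.5032 m/s
V = 60.5032 * 3.6 = 217.8 km/h

217.8


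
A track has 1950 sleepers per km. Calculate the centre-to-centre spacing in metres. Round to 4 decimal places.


Spacing = 1000 m / number of sleepers
Spacing = 1000 / 1950
Spacing = 0.5128 m

0.5128


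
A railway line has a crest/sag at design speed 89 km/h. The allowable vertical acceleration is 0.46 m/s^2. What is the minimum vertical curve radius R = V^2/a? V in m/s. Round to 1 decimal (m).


Convert speed: V = 89 / 3.6 = 24.7222 m/s
V^2 = 611.1883 m^2/s^2
R_v = 611.1883 / 0.46
R_v = 1328.7 m

1328.7


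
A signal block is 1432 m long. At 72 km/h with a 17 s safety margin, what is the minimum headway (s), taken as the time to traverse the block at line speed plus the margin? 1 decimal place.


V = 72 / 3.6 = 20.0 m/s
Block traversal time = 1432 / 20.0 = 71.6 s
Headway = 71.6 + 17
Headway = 88.6 s

88.6


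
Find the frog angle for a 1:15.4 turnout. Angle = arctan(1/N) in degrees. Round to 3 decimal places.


1/N = 1/15.4 = 0.064935
angle = arctan(0.064935) = 0.064844 rad
angle = 0.064844 * 180/pi = 3.715 degrees

3.715


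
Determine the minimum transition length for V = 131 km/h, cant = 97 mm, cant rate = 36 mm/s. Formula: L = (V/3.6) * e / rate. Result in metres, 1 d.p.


Convert speed: V = 131 / 3.6 = 36.3889 m/s
L = 36.3889 * 97 / 36
L = 3529.7222 / 36
L = 98.0 m

98.0


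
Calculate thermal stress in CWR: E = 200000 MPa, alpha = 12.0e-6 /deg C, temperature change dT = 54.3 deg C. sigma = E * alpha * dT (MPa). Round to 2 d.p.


sigma = E * alpha * dT
sigma = 200000 * 12.0e-6 * 54.3
sigma = 2.4 * 54.3
sigma = 130.32 MPa

130.32


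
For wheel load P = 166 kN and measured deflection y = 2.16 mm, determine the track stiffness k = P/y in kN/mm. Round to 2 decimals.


Track stiffness k = P / y
k = 166 / 2.16
k = 76.85 kN/mm

76.85


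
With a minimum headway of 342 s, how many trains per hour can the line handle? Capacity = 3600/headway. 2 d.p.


Capacity = 3600 / headway
Capacity = 3600 / 342
Capacity = 10.53 trains/hour

10.53


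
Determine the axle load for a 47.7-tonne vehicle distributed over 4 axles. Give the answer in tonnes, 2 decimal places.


Load per axle = total weight / number of axles
Load = 47.7 / 4
Load = 11.93 tonnes

11.93


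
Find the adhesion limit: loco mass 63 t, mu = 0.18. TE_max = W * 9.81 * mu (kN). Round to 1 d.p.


TE_max = W * g * mu
TE_max = 63 * 9.81 * 0.18
TE_max = 618.03 * 0.18
TE_max = 111.2 kN

111.2


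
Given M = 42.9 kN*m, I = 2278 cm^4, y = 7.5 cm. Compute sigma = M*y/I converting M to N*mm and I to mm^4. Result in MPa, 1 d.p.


Convert units:
M = 42.9 kN*m = 42900000 N*mm
y = 7.5 cm = 75 mm
I = 2278 cm^4 = 22780000 mm^4
sigma = 42900000 * 75 / 22780000
sigma = 141.2 MPa

141.2


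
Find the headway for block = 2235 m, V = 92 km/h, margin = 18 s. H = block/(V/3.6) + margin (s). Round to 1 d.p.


V = 92 / 3.6 = 25.5556 m/s
Block traversal time = 2235 / 25.5556 = 87.4565 s
Headway = 87.4565 + 18
Headway = 105.5 s

105.5


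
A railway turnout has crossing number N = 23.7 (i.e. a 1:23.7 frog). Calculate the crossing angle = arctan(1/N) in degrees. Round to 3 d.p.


1/N = 1/23.7 = 0.042194
angle = arctan(0.042194) = 0.042169 rad
angle = 0.042169 * 180/pi = 2.416 degrees

2.416


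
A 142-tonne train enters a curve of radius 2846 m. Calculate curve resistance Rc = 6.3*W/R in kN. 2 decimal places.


Rc = 6.3 * W / R
Rc = 6.3 * 142 / 2846
Rc = 894.6 / 2846
Rc = 0.31 kN

0.31


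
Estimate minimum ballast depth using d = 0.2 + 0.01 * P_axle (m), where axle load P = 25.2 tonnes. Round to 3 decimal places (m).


d = 0.2 + 0.01 * 25.2
d = 0.2 + 0.252
d = 0.452 m

0.452


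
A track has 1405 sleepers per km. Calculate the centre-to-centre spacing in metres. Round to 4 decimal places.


Spacing = 1000 m / number of sleepers
Spacing = 1000 / 1405
Spacing = 0.7117 m

0.7117


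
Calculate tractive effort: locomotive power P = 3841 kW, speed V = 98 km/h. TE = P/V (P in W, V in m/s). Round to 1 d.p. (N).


Convert: P = 3841 kW = 3841000 W
V = 98 / 3.6 = 27.2222 m/s
TE = 3841000 / 27.2222
TE = 141098.0 N

141098.0


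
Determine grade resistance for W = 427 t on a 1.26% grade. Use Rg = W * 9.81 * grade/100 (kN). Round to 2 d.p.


Rg = W * 9.81 * grade / 100
Rg = 427 * 9.81 * 1.26 / 100
Rg = 4188.87 * 0.0126
Rg = 52.78 kN

52.78


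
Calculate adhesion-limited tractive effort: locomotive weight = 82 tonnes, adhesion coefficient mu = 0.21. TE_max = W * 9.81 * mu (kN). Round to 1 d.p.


TE_max = W * g * mu
TE_max = 82 * 9.81 * 0.21
TE_max = 804.42 * 0.21
TE_max = 168.9 kN

168.9


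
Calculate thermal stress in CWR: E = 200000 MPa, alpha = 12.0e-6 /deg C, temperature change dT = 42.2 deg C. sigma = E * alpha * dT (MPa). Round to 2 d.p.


sigma = E * alpha * dT
sigma = 200000 * 12.0e-6 * 42.2
sigma = 2.4 * 42.2
sigma = 101.28 MPa

101.28


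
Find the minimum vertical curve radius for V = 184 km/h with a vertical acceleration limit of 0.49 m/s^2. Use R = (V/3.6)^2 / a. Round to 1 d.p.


Convert speed: V = 184 / 3.6 = 51.1111 m/s
V^2 = 2612.3457 m^2/s^2
R_v = 2612.3457 / 0.49
R_v = 5331.3 m

5331.3


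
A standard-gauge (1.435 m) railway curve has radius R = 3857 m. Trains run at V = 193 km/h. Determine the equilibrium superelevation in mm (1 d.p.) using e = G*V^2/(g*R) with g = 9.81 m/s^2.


Convert speed: V = 193 / 3.6 = 53.6111 m/s
Apply formula: e = 1.435 * 53.6111^2 / (9.81 * 3857)
e = 1.435 * 2874.1512 / 37837.17
e = 0.109004 m = 109.0 mm

109.0


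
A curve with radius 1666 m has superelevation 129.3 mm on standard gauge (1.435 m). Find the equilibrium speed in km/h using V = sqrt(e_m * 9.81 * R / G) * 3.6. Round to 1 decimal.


Convert cant: e = 129.3 mm = 0.1293 m
V_ms = sqrt(0.1293 * 9.81 * 1666 / 1.435)
V_ms = sqrt(1472.619776) = 38.3747 m/s
V = 38.3747 * 3.6 = 138.1 km/h

138.1


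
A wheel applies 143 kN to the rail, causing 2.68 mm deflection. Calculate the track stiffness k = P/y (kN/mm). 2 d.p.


Track stiffness k = P / y
k = 143 / 2.68
k = 53.36 kN/mm

53.36


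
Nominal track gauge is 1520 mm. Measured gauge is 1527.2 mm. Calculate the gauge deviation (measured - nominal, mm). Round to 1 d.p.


Deviation = measured - nominal
Deviation = 1527.2 - 1520
Deviation = 7.2 mm

7.2


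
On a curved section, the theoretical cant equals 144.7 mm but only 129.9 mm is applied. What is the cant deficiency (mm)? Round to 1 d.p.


Cant deficiency = equilibrium cant - actual cant
CD = 144.7 - 129.9
CD = 14.8 mm

14.8


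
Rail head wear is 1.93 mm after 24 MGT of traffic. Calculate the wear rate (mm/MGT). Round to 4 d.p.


Wear rate = total wear / cumulative tonnage
Rate = 1.93 / 24
Rate = 0.0804 mm/MGT

0.0804


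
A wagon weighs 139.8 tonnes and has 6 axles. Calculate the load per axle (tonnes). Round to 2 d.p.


Load per axle = total weight / number of axles
Load = 139.8 / 6
Load = 23.30 tonnes

23.30


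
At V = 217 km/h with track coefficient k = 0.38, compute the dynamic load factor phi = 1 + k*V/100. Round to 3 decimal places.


phi = 1 + k * V / 100
phi = 1 + 0.38 * 217 / 100
phi = 1 + 0.8246
phi = 1.825

1.825


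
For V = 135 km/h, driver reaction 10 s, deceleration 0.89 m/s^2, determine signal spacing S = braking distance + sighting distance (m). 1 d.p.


V = 135 / 3.6 = 37.5 m/s
Braking distance = 37.5^2 / (2*0.89) = 790.0281 m
Sighting distance = 37.5 * 10 = 375.0 m
S = 790.0281 + 375.0 = 1165.0 m

1165.0


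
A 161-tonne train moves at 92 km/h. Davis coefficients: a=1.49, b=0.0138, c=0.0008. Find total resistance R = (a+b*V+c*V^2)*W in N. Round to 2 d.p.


b*V = 0.0138 * 92 = 1.2696
c*V^2 = 0.0008 * 8464 = 6.7712
R_per_t = 1.49 + 1.2696 + 6.7712 = 9.5308 N/t
R_total = 9.5308 * 161 = 1534.46 N

1534.46


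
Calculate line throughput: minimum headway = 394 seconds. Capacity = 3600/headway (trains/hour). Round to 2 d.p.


Capacity = 3600 / headway
Capacity = 3600 / 394
Capacity = 9.14 trains/hour

9.14
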